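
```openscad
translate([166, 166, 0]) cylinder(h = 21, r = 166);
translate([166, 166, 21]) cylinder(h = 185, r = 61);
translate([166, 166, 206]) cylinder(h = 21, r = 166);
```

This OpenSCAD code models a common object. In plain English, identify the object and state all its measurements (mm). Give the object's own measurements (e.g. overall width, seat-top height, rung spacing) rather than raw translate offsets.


A spool: two coaxial disc flanges of radius 166 mm and thickness 21 mm, joined by a core cylinder of radius 61 mm and height 185 mm. The lower flange rests on z = 0 and the three cylinders share a vertical axis.


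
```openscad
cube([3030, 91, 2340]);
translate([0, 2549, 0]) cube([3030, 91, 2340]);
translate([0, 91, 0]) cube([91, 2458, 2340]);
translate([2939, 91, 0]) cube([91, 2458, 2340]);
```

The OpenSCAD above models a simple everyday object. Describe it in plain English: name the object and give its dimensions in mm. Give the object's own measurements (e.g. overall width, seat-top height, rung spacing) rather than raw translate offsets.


The wall frame of a small rectangular building: four walls, each 2340 mm tall and 91 mm thick, enclosing a footprint 3030 mm (x) by 2640 mm (y) outside-to-outside, with no floor or roof. The front and back walls (the −y and +y sides) span the full width; the two side walls fit between them.


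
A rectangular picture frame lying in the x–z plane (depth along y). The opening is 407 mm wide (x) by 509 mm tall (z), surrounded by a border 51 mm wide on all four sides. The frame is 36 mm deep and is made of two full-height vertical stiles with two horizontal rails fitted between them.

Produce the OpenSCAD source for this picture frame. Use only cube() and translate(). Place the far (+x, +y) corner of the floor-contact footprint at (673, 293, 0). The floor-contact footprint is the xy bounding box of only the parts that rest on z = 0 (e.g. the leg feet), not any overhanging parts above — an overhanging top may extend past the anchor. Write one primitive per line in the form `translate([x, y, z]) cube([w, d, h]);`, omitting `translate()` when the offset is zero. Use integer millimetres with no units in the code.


translate([164, 257, 0]) cube([51, 36, 611]);
translate([622, 257, 0]) cube([51, 36, 611]);
translate([215, 257, 0]) cube([407, 36, 51]);
translate([215, 257, 560]) cube([407, 36, 51]);


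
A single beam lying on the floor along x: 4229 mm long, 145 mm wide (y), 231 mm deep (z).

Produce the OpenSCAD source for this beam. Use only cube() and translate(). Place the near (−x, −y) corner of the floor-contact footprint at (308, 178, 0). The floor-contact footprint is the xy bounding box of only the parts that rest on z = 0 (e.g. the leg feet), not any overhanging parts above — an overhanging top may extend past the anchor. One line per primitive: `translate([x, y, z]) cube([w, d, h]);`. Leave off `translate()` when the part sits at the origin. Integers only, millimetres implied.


translate([308, 178, 0]) cube([4229, 145, 231]);


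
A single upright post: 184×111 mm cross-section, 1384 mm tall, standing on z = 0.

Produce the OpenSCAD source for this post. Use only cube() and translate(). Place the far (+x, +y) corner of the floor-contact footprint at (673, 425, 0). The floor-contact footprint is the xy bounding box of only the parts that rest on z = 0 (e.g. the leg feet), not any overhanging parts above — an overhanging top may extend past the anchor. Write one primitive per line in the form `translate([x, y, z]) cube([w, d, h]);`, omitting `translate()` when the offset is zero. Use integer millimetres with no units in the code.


translate([489, 314, 0]) cube([184, 111, 1384]);


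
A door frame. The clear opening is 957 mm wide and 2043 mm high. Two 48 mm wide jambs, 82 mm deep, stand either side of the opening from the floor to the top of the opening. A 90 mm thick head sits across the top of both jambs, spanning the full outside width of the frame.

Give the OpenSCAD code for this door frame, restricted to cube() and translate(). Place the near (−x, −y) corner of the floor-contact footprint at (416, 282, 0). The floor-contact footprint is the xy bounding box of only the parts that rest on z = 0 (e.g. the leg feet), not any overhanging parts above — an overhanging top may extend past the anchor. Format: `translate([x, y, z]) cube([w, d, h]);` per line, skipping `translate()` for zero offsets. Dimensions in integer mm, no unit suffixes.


translate([416, 282, 0]) cube([48, 82, 2043]);
translate([1421, 282, 0]) cube([48, 82, 2043]);
translate([416, 282, 2043]) cube([1053, 82, 90]);


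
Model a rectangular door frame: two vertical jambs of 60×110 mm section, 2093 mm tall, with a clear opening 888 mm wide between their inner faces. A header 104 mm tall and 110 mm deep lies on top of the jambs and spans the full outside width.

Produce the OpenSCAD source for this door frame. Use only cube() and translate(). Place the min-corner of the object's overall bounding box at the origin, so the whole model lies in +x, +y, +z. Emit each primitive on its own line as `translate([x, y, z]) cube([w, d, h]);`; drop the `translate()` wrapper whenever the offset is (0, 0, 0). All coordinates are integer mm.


cube([60, 110, 2093]);
translate([948, 0, 0]) cube([60, 110, 2093]);
translate([0, 0, 2093]) cube([1008, 110, 104]);


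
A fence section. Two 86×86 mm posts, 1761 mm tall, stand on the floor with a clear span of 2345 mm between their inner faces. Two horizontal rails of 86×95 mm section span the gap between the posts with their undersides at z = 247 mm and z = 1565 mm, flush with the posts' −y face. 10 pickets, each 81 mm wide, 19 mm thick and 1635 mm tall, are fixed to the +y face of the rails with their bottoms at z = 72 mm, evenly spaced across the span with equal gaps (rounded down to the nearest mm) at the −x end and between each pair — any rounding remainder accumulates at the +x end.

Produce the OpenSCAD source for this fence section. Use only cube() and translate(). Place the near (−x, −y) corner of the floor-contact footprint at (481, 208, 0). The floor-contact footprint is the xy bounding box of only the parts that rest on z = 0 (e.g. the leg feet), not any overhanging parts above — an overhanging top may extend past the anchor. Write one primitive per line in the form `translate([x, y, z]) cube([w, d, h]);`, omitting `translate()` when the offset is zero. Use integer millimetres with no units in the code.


translate([481, 208, 0]) cube([86, 86, 1761]);
translate([2912, 208, 0]) cube([86, 86, 1761]);
translate([567, 208, 247]) cube([2345, 86, 95]);
translate([567, 208, 1565]) cube([2345, 86, 95]);
translate([706, 294, 72]) cube([81, 19, 1635]);
translate([926, 294, 72]) cube([81, 19, 1635]);
translate([1146, 294, 72]) cube([81, 19, 1635]);
translate([1366, 294, 72]) cube([81, 19, 1635]);
translate([1586, 294, 72]) cube([81, 19, 1635]);
translate([1806, 294, 72]) cube([81, 19, 1635]);
translate([2026, 294, 72]) cube([81, 19, 1635]);
translate([2246, 294, 72]) cube([81, 19, 1635]);
translate([2466, 294, 72]) cube([81, 19, 1635]);
translate([2686, 294, 72]) cube([81, 19, 1635]);


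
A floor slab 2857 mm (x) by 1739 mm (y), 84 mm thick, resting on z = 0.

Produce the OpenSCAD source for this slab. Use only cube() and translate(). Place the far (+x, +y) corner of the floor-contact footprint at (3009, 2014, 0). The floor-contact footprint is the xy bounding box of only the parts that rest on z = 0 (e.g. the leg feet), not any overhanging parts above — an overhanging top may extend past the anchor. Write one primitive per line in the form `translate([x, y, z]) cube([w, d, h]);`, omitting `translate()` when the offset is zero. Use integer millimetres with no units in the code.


translate([152, 275, 0]) cube([2857, 1739, 84]);


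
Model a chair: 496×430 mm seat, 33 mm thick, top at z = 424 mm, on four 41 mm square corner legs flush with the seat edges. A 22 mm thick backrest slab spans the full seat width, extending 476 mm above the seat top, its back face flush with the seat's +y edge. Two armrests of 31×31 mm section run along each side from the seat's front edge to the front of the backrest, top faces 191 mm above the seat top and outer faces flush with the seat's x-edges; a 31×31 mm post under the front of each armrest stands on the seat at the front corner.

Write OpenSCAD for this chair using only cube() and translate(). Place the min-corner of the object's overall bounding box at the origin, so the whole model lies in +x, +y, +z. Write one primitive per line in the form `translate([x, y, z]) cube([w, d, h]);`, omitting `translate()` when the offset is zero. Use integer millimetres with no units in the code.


// leg_h = 424 - 33 = 391
// arm post h = 191 - 31 = 160
translate([0, 0, 391]) cube([496, 430, 33]);
cube([41, 41, 391]);
translate([455, 0, 0]) cube([41, 41, 391]);
translate([0, 389, 0]) cube([41, 41, 391]);
translate([455, 389, 0]) cube([41, 41, 391]);
translate([0, 408, 424]) cube([496, 22, 476]);
translate([0, 0, 584]) cube([31, 408, 31]);
translate([465, 0, 584]) cube([31, 408, 31]);
translate([0, 0, 424]) cube([31, 31, 160]);
translate([465, 0, 424]) cube([31, 31, 160]);


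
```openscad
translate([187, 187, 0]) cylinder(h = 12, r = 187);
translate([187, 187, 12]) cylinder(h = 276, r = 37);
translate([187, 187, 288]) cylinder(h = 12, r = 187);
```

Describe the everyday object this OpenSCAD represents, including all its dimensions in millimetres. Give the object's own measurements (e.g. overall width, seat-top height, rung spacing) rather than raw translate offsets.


A spool: two coaxial disc flanges of radius 187 mm and thickness 12 mm, joined by a core cylinder of radius 37 mm and height 276 mm. The lower flange rests on z = 0 and the three cylinders share a vertical axis.


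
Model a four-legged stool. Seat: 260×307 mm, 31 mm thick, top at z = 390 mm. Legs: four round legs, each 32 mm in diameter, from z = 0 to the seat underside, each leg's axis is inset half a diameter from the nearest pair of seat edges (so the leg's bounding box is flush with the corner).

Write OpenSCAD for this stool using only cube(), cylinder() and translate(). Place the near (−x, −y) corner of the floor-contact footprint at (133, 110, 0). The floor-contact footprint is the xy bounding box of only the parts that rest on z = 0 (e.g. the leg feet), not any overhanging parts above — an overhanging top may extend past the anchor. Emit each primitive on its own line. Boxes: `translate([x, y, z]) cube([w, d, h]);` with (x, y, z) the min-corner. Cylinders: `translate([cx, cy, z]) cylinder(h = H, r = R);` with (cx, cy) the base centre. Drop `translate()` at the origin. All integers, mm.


// leg_h = 390 - 31 = 359
translate([133, 110, 359]) cube([260, 307, 31]);
translate([149, 126, 0]) cylinder(h = 359, r = 16);
translate([377, 126, 0]) cylinder(h = 359, r = 16);
translate([149, 401, 0]) cylinder(h = 359, r = 16);
translate([377, 401, 0]) cylinder(h = 359, r = 16);


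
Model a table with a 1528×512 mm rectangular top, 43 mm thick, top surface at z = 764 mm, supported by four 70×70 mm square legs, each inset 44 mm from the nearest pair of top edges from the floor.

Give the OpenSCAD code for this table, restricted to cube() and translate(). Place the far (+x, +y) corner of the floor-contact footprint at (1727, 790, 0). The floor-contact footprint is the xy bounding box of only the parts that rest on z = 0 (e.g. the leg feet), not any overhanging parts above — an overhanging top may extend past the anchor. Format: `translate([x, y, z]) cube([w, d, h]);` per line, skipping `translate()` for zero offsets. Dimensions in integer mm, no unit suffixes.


translate([243, 322, 721]) cube([1528, 512, 43]);
translate([287, 366, 0]) cube([70, 70, 721]);
translate([1657, 366, 0]) cube([70, 70, 721]);
translate([287, 720, 0]) cube([70, 70, 721]);
translate([1657, 720, 0]) cube([70, 70, 721]);


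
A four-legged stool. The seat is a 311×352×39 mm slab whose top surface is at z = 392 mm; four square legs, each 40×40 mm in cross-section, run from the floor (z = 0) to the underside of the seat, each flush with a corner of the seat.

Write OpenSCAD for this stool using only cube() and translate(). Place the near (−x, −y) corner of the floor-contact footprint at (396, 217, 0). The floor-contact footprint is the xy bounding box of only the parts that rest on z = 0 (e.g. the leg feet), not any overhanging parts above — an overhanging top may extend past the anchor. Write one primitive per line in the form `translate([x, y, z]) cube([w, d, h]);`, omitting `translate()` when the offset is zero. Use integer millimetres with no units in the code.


// leg_h = 392 - 39 = 353
translate([396, 217, 353]) cube([311, 352, 39]);
translate([396, 217, 0]) cube([40, 40, 353]);
translate([667, 217, 0]) cube([40, 40, 353]);
translate([396, 529, 0]) cube([40, 40, 353]);
translate([667, 529, 0]) cube([40, 40, 353]);


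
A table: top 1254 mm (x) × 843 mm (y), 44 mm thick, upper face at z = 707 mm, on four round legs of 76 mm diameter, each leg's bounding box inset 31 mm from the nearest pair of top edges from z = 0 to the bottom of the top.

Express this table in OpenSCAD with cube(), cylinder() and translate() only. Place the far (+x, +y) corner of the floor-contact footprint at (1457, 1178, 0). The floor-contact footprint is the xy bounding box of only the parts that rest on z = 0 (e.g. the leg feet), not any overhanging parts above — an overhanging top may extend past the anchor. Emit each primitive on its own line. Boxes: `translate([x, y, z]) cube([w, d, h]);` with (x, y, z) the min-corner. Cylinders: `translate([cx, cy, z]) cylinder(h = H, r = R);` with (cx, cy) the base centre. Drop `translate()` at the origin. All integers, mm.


translate([234, 366, 663]) cube([1254, 843, 44]);
translate([303, 435, 0]) cylinder(h = 663, r = 38);
translate([1419, 435, 0]) cylinder(h = 663, r = 38);
translate([303, 1140, 0]) cylinder(h = 663, r = 38);
translate([1419, 1140, 0]) cylinder(h = 663, r = 38);


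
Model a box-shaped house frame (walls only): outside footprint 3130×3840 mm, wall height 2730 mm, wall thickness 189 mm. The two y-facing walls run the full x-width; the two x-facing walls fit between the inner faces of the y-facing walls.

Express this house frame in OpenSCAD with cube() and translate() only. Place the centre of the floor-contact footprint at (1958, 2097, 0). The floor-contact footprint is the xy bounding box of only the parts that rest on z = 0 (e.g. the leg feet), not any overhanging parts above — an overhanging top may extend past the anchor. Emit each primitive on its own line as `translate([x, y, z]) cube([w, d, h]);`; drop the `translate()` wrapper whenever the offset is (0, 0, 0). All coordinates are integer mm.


translate([393, 177, 0]) cube([3130, 189, 2730]);
translate([393, 3828, 0]) cube([3130, 189, 2730]);
translate([393, 366, 0]) cube([189, 3462, 2730]);
translate([3334, 366, 0]) cube([189, 3462, 2730]);


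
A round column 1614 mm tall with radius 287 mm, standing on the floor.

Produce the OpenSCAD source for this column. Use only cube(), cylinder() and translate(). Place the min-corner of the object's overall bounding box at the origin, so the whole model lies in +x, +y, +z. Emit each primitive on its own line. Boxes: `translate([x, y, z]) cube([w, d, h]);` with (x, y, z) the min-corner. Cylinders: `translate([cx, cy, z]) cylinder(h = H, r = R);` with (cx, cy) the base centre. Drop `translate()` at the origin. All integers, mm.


translate([287, 287, 0]) cylinder(h = 1614, r = 287);


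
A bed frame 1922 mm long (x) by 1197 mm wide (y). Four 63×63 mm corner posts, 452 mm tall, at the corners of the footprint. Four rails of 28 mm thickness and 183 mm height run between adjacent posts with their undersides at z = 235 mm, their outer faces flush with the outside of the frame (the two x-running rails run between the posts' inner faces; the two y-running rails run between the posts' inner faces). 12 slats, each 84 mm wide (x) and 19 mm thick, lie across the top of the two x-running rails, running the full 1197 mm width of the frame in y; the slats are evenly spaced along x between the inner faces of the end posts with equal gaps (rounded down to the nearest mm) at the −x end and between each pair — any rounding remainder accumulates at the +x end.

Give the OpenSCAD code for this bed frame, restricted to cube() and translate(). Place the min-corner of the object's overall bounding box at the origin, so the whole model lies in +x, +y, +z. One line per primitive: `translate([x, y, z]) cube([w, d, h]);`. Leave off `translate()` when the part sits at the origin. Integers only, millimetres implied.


cube([63, 63, 452]);
translate([0, 1134, 0]) cube([63, 63, 452]);
translate([1859, 0, 0]) cube([63, 63, 452]);
translate([1859, 1134, 0]) cube([63, 63, 452]);
translate([63, 0, 235]) cube([1796, 28, 183]);
translate([63, 1169, 235]) cube([1796, 28, 183]);
translate([0, 63, 235]) cube([28, 1071, 183]);
translate([1894, 63, 235]) cube([28, 1071, 183]);
translate([123, 0, 418]) cube([84, 1197, 19]);
translate([267, 0, 418]) cube([84, 1197, 19]);
translate([411, 0, 418]) cube([84, 1197, 19]);
translate([555, 0, 418]) cube([84, 1197, 19]);
translate([699, 0, 418]) cube([84, 1197, 19]);
translate([843, 0, 418]) cube([84, 1197, 19]);
translate([987, 0, 418]) cube([84, 1197, 19]);
translate([1131, 0, 418]) cube([84, 1197, 19]);
translate([1275, 0, 418]) cube([84, 1197, 19]);
translate([1419, 0, 418]) cube([84, 1197, 19]);
translate([1563, 0, 418]) cube([84, 1197, 19]);
translate([1707, 0, 418]) cube([84, 1197, 19]);


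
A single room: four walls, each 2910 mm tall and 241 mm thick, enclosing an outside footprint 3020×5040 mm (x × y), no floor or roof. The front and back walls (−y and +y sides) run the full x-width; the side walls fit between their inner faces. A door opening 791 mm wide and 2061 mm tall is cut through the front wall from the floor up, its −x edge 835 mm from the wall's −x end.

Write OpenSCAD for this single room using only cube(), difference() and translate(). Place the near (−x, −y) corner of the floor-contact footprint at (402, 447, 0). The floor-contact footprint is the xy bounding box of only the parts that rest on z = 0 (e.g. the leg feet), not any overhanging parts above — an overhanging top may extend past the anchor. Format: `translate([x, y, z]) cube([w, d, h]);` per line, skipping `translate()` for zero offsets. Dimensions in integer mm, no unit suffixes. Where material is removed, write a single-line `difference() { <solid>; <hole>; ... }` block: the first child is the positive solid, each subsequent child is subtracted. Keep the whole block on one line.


difference() { translate([402, 447, 0]) cube([3020, 241, 2910]); translate([1237, 447, 0]) cube([791, 241, 2061]); }
translate([402, 5246, 0]) cube([3020, 241, 2910]);
translate([402, 688, 0]) cube([241, 4558, 2910]);
translate([3181, 688, 0]) cube([241, 4558, 2910]);


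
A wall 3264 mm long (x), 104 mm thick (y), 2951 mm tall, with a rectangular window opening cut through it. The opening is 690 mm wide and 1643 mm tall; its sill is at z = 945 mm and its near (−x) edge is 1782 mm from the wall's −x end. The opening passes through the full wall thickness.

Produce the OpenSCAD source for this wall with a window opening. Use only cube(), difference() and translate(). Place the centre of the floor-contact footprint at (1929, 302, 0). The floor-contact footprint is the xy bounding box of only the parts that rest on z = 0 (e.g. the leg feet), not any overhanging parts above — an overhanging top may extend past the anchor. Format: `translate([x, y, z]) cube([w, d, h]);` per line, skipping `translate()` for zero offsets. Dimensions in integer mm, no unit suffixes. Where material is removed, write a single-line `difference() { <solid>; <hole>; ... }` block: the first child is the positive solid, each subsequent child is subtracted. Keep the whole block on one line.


difference() { translate([297, 250, 0]) cube([3264, 104, 2951]); translate([2079, 250, 945]) cube([690, 104, 1643]); }


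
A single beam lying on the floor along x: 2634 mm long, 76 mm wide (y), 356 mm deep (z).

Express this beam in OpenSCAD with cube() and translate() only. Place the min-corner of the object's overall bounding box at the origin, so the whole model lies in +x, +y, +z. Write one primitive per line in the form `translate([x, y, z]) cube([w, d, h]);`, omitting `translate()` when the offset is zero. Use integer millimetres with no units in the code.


cube([2634, 76, 356]);


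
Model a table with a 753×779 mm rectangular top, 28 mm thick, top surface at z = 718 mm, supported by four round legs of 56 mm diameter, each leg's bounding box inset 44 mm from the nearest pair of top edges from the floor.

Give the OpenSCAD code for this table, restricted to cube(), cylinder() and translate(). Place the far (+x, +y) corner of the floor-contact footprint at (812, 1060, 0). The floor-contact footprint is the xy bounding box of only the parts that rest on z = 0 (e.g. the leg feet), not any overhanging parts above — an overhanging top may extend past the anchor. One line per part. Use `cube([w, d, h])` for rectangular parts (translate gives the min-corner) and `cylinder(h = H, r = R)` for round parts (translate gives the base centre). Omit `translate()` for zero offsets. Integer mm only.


// leg_h = 718 - 28 = 690
translate([103, 325, 690]) cube([753, 779, 28]);
translate([175, 397, 0]) cylinder(h = 690, r = 28);
translate([784, 397, 0]) cylinder(h = 690, r = 28);
translate([175, 1032, 0]) cylinder(h = 690, r = 28);
translate([784, 1032, 0]) cylinder(h = 690, r = 28);


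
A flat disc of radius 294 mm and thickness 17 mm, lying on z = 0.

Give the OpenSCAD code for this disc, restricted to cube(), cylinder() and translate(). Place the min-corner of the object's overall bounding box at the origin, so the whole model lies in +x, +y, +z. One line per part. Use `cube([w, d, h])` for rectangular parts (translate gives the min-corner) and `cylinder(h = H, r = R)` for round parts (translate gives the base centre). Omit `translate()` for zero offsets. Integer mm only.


translate([294, 294, 0]) cylinder(h = 17, r = 294);


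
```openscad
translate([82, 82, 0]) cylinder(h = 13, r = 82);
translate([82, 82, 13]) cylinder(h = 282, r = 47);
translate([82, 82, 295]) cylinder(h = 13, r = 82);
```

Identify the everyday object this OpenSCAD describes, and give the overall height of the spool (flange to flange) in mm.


A spool. The overall height is 308 mm.

Three coaxial cylinders, large–small–large — a spool. Two 13 mm flanges and a 282 mm core give 13 + 282 + 13 = 308 mm.


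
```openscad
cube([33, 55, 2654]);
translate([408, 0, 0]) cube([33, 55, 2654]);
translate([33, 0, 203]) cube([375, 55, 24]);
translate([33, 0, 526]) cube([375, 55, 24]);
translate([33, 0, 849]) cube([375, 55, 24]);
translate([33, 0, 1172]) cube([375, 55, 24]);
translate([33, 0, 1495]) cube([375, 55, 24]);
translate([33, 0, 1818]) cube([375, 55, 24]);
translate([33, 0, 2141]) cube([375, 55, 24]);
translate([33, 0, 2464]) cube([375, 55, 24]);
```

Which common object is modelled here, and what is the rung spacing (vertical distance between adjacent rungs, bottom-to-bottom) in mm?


A ladder. The rung spacing is 323 mm.

Two tall 33×55 posts with 8 short bars between them — a ladder. Adjacent rungs sit at z = 203 and z = 526, so the spacing is 526 − 203 = 323 mm.


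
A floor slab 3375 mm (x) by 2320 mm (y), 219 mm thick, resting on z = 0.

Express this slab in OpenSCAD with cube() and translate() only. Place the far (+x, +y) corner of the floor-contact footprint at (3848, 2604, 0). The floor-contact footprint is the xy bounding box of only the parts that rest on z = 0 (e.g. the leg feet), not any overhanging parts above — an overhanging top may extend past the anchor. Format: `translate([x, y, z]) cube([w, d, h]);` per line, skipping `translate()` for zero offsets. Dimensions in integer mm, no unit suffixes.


translate([473, 284, 0]) cube([3375, 2320, 219]);


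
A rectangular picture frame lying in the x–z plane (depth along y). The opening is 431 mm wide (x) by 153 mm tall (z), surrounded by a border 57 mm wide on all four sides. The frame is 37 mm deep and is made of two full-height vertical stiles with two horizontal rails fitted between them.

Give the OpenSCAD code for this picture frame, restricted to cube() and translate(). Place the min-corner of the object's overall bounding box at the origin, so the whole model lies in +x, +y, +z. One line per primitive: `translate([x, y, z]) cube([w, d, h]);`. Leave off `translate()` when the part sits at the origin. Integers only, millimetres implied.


cube([57, 37, 267]);
translate([488, 0, 0]) cube([57, 37, 267]);
translate([57, 0, 0]) cube([431, 37, 57]);
translate([57, 0, 210]) cube([431, 37, 57]);


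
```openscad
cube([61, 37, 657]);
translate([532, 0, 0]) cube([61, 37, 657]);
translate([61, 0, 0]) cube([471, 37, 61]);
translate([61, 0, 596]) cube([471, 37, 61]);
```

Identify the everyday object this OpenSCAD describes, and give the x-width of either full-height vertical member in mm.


A picture frame. The border width is 61 mm.

Four thin pieces enclosing a rectangular opening — a picture frame. The two full-height stiles are 657 mm tall; the top rail sits at z = 596 and is 61 mm tall, so the border above the opening is 657 − 596 = 61 mm, matching the stile x-width.


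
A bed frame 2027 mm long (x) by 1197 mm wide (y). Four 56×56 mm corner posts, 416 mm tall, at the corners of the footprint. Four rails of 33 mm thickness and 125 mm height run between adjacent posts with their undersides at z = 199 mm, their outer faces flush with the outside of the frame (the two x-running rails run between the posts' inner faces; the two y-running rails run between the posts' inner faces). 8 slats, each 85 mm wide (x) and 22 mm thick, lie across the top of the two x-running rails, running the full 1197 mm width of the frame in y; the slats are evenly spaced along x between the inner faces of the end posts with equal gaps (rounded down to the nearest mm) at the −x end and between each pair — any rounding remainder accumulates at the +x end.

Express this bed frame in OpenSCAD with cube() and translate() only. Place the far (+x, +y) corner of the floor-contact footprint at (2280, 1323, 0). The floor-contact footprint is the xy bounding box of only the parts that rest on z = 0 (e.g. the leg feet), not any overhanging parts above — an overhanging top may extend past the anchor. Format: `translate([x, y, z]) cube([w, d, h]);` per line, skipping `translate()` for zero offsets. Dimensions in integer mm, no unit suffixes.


translate([253, 126, 0]) cube([56, 56, 416]);
translate([253, 1267, 0]) cube([56, 56, 416]);
translate([2224, 126, 0]) cube([56, 56, 416]);
translate([2224, 1267, 0]) cube([56, 56, 416]);
translate([309, 126, 199]) cube([1915, 33, 125]);
translate([309, 1290, 199]) cube([1915, 33, 125]);
translate([253, 182, 199]) cube([33, 1085, 125]);
translate([2247, 182, 199]) cube([33, 1085, 125]);
translate([446, 126, 324]) cube([85, 1197, 22]);
translate([668, 126, 324]) cube([85, 1197, 22]);
translate([890, 126, 324]) cube([85, 1197, 22]);
translate([1112, 126, 324]) cube([85, 1197, 22]);
translate([1334, 126, 324]) cube([85, 1197, 22]);
translate([1556, 126, 324]) cube([85, 1197, 22]);
translate([1778, 126, 324]) cube([85, 1197, 22]);
translate([2000, 126, 324]) cube([85, 1197, 22]);


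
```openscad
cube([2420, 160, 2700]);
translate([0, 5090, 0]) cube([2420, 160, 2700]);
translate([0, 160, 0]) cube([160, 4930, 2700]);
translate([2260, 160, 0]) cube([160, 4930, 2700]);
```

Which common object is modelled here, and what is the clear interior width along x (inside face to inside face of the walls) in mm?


A house (or room) frame. The interior width is 2100 mm.

Four 2700 mm walls enclosing a rectangle with no floor or roof — a room or house frame. Outside width is 2420 mm and wall thickness is 160 mm, so the interior width is 2420 − 2 × 160 = 2100 mm.


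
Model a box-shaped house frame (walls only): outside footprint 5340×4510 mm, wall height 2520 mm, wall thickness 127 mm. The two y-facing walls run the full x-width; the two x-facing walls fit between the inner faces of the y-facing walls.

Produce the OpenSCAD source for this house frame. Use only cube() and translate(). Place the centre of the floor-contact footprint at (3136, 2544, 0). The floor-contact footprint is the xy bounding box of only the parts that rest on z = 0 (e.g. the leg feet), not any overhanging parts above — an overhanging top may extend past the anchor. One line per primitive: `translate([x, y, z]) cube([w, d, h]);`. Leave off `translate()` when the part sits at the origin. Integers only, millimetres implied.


translate([466, 289, 0]) cube([5340, 127, 2520]);
translate([466, 4672, 0]) cube([5340, 127, 2520]);
translate([466, 416, 0]) cube([127, 4256, 2520]);
translate([5679, 416, 0]) cube([127, 4256, 2520]);


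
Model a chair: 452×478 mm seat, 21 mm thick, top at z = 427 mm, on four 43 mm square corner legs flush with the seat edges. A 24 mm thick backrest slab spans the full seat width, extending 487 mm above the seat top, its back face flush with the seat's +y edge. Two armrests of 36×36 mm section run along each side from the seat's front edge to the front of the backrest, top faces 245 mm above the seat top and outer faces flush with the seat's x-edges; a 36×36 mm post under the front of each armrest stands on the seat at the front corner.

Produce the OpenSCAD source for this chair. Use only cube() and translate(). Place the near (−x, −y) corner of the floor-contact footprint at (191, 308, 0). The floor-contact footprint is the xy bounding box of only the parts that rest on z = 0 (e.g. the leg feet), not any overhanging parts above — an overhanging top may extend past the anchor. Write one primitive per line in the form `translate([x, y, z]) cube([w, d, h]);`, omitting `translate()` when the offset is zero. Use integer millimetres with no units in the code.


// leg_h = 427 - 21 = 406
// arm post h = 245 - 36 = 209
translate([191, 308, 406]) cube([452, 478, 21]);
translate([191, 308, 0]) cube([43, 43, 406]);
translate([600, 308, 0]) cube([43, 43, 406]);
translate([191, 743, 0]) cube([43, 43, 406]);
translate([600, 743, 0]) cube([43, 43, 406]);
translate([191, 762, 427]) cube([452, 24, 487]);
translate([191, 308, 636]) cube([36, 454, 36]);
translate([607, 308, 636]) cube([36, 454, 36]);
translate([191, 308, 427]) cube([36, 36, 209]);
translate([607, 308, 427]) cube([36, 36, 209]);


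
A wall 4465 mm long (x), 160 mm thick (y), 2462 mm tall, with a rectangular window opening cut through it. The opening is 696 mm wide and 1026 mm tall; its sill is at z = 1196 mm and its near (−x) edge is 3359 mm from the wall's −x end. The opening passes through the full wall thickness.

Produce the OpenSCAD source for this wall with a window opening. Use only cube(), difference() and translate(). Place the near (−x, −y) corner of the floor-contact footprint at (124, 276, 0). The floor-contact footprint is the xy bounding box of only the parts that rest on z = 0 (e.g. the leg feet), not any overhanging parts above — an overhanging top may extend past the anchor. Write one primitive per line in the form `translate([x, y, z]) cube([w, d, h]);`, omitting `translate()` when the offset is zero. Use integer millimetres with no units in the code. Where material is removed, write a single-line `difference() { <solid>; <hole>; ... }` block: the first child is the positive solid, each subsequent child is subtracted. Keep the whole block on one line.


difference() { translate([124, 276, 0]) cube([4465, 160, 2462]); translate([3483, 276, 1196]) cube([696, 160, 1026]); }


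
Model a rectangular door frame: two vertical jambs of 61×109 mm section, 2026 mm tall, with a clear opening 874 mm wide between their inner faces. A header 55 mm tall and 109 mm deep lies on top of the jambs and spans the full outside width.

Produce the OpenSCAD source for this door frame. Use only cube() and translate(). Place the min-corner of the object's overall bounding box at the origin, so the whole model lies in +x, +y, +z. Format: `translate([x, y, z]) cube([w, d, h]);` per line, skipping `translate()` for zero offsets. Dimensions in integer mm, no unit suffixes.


cube([61, 109, 2026]);
translate([935, 0, 0]) cube([61, 109, 2026]);
translate([0, 0, 2026]) cube([996, 109, 55]);


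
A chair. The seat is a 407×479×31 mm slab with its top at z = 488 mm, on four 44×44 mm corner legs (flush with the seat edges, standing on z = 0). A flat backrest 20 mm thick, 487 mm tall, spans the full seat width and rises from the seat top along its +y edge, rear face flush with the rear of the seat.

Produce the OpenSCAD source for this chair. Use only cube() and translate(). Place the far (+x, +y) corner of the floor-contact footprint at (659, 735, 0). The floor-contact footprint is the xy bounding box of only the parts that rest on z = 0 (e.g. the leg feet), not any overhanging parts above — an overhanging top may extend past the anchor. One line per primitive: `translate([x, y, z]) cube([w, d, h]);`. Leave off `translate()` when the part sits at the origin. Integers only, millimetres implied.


translate([252, 256, 457]) cube([407, 479, 31]);
translate([252, 256, 0]) cube([44, 44, 457]);
translate([615, 256, 0]) cube([44, 44, 457]);
translate([252, 691, 0]) cube([44, 44, 457]);
translate([615, 691, 0]) cube([44, 44, 457]);
translate([252, 715, 488]) cube([407, 20, 487]);


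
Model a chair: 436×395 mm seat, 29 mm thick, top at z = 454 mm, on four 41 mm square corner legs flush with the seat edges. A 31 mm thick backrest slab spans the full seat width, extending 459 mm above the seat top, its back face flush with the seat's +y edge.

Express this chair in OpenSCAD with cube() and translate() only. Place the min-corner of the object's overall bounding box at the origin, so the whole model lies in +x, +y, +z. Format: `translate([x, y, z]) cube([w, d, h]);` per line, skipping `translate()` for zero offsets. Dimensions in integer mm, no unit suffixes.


translate([0, 0, 425]) cube([436, 395, 29]);
cube([41, 41, 425]);
translate([395, 0, 0]) cube([41, 41, 425]);
translate([0, 354, 0]) cube([41, 41, 425]);
translate([395, 354, 0]) cube([41, 41, 425]);
translate([0, 364, 454]) cube([436, 31, 459]);


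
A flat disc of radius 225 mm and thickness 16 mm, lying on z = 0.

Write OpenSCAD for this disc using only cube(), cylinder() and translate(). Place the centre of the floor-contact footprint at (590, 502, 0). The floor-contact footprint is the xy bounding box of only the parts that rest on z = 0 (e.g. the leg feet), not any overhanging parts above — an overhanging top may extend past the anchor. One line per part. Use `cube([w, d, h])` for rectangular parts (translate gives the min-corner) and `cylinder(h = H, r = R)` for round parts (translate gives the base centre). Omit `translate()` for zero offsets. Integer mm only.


translate([590, 502, 0]) cylinder(h = 16, r = 225);


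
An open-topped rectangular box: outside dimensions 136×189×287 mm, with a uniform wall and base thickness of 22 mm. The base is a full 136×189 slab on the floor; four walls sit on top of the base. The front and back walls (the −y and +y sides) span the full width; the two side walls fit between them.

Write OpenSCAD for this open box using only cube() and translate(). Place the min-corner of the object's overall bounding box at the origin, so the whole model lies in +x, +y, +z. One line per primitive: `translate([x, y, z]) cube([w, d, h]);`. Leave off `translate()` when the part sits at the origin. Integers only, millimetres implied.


cube([136, 189, 22]);
translate([0, 0, 22]) cube([136, 22, 265]);
translate([0, 167, 22]) cube([136, 22, 265]);
translate([0, 22, 22]) cube([22, 145, 265]);
translate([114, 22, 22]) cube([22, 145, 265]);


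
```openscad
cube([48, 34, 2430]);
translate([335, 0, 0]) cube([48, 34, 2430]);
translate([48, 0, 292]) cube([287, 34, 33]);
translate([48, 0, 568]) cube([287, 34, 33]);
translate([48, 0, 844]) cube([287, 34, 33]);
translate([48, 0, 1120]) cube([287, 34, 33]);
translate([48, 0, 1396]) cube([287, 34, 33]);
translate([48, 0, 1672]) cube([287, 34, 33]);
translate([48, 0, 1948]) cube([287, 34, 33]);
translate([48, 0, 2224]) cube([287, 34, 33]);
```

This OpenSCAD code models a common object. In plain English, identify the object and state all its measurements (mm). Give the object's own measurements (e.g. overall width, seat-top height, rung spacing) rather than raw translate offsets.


A straight ladder. Two 48×34 mm vertical rails, 2430 mm tall, stand 383 mm apart (outside-to-outside) with their front faces coplanar on the −y side. 8 rungs, each 34 mm deep and 33 mm tall, span between the inner faces of the rails, front faces flush with the rails. The lowest rung's underside is at z = 292 mm and rungs are spaced 276 mm apart (underside to underside).


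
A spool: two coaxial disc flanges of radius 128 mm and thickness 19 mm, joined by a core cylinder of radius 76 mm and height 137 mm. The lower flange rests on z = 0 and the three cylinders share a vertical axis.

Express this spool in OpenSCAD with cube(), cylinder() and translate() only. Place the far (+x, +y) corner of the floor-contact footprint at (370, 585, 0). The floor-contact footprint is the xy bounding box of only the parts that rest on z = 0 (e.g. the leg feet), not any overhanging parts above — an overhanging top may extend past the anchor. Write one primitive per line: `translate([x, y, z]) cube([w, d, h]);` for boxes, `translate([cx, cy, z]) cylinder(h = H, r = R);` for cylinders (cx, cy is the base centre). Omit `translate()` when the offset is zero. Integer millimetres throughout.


translate([242, 457, 0]) cylinder(h = 19, r = 128);
translate([242, 457, 19]) cylinder(h = 137, r = 76);
translate([242, 457, 156]) cylinder(h = 19, r = 128);


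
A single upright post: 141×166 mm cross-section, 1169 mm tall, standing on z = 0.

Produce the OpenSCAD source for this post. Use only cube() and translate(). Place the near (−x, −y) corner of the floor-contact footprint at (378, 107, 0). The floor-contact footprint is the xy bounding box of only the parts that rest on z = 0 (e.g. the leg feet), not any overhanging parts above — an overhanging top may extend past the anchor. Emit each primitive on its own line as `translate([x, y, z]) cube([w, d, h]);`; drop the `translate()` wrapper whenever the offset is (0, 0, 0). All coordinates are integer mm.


translate([378, 107, 0]) cube([141, 166, 1169]);


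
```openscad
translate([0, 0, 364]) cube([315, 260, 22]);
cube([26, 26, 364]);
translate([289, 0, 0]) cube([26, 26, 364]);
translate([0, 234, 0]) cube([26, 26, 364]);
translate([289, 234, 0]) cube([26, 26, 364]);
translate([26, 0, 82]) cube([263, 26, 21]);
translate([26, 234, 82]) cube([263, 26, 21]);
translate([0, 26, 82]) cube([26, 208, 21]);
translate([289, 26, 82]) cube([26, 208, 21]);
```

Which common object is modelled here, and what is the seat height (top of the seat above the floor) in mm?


A stool. The seat height is 386 mm.

A 315×260×22 slab at z = 364 on four corner posts — a stool. The seat top is 364 + 22 = 386 mm.


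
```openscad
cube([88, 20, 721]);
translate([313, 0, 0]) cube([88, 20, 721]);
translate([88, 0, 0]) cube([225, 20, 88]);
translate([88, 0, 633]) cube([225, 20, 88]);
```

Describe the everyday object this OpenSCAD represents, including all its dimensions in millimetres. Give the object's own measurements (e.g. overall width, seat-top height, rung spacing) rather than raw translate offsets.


A rectangular picture frame lying in the x–z plane (depth along y). The opening is 225 mm wide (x) by 545 mm tall (z), surrounded by a border 88 mm wide on all four sides. The frame is 20 mm deep and is made of two full-height vertical stiles with two horizontal rails fitted between them.


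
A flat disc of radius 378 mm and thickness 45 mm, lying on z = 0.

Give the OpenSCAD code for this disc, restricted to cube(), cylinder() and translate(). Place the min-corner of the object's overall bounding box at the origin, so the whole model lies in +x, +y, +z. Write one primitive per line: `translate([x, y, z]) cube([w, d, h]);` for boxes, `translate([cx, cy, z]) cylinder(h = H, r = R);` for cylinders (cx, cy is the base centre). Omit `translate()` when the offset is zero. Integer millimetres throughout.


translate([378, 378, 0]) cylinder(h = 45, r = 378);
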